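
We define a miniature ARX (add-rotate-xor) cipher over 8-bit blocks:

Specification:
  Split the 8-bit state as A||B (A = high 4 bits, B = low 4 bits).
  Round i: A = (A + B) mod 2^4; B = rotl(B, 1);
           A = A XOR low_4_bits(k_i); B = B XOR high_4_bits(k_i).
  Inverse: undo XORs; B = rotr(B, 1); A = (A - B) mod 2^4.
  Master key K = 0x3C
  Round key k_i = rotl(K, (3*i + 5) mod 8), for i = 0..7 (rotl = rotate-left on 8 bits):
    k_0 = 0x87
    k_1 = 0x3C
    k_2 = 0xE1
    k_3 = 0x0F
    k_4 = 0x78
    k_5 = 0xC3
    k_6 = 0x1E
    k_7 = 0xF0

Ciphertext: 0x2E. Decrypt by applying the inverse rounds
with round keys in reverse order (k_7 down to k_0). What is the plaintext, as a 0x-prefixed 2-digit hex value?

s_0 = ciphertext = 0x2E
s_1 = InvRound(s_0, k_7) = 0xA8
s_2 = InvRound(s_1, k_6) = 0x8C
s_3 = InvRound(s_2, k_5) = 0xB0
s_4 = InvRound(s_3, k_4) = 0x8B
s_5 = InvRound(s_4, k_3) = 0xAD
s_6 = InvRound(s_5, k_2) = 0x29
s_7 = InvRound(s_6, k_1) = 0x95
s_8 = InvRound(s_7, k_0) = 0x0E

0x0E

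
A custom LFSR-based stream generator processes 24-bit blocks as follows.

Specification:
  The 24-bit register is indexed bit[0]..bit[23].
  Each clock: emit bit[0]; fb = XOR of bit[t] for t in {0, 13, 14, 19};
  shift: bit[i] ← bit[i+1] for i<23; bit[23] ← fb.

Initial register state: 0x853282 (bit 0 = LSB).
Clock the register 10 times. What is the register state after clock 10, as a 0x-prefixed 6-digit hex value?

0x53E14C

reg_0 = 0x853282
clock 1: out=0, reg = 0xC29941
clock 2: out=1, reg = 0xE14CA0
clock 3: out=0, reg = 0xF0A650
clock 4: out=0, reg = 0xF85328
clock 5: out=0, reg = 0x7C2994
clock 6: out=0, reg = 0x3E14CA
clock 7: out=0, reg = 0x9F0A65
clock 8: out=1, reg = 0x4F8532
clock 9: out=0, reg = 0xA7C299
clock 10: out=1, reg = 0x53E14C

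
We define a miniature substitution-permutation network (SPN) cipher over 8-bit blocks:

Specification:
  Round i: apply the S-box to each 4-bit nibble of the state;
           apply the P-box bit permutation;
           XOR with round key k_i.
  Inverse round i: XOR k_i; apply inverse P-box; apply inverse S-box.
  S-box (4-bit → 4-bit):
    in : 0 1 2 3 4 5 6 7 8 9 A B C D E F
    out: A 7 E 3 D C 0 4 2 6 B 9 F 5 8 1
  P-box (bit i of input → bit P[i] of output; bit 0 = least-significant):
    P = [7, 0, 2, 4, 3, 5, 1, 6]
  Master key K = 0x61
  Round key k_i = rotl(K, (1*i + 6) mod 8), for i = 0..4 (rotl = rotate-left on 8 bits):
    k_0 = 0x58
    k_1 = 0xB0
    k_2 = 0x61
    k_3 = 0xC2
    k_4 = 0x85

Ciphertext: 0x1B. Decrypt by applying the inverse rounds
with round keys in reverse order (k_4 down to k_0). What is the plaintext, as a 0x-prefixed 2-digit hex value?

s_0 = ciphertext = 0x1B
s_1 = InvRound(s_0, k_4) = 0xD4
s_2 = InvRound(s_1, k_3) = 0x75
s_3 = InvRound(s_2, k_2) = 0x65
s_4 = InvRound(s_3, k_1) = 0xEC
s_5 = InvRound(s_4, k_0) = 0x84

0x84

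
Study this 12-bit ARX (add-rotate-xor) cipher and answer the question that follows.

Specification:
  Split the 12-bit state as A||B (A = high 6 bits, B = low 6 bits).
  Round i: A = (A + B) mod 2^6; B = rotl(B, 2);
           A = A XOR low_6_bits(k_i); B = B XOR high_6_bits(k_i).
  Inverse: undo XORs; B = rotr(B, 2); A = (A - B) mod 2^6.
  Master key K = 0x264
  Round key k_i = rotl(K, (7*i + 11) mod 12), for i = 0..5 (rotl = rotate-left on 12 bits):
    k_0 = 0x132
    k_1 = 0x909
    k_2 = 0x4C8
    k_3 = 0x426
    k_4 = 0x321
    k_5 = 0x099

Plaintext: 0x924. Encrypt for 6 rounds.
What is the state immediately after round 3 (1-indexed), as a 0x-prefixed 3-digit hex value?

0x7A4

s_0 = plaintext = 0x924
s_1 = Round(s_0, k_0) = 0xE96
s_2 = Round(s_1, k_1) = 0x67D
s_3 = Round(s_2, k_2) = 0x7A4
s_4 = Round(s_3, k_3) = 0x902
s_5 = Round(s_4, k_4) = 0x1C4
s_6 = Round(s_5, k_5) = 0x492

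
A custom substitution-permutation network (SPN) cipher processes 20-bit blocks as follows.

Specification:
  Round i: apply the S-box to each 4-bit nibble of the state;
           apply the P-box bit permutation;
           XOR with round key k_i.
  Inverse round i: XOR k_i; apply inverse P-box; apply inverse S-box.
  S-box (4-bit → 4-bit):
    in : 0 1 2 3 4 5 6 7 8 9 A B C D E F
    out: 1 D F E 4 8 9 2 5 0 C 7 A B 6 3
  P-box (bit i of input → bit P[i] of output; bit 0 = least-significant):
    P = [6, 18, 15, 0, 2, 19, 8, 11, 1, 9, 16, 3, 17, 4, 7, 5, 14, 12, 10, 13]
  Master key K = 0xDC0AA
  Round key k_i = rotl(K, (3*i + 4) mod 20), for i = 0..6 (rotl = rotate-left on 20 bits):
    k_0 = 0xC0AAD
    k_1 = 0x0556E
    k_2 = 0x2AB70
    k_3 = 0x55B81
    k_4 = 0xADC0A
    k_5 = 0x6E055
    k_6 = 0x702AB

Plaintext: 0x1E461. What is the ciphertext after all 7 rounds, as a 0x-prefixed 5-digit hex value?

s_0 = plaintext = 0x1E461
s_1 = Round(s_0, k_0) = 0xDE678
s_2 = Round(s_1, k_1) = 0x8A5B4
s_3 = Round(s_2, k_2) = 0xA6EDC
s_4 = Round(s_3, k_3) = 0xA75A4
s_5 = Round(s_4, k_4) = 0xA7112
s_6 = Round(s_5, k_5) = 0x34D0A
s_7 = Round(s_6, k_6) = 0x7B424

0x7B424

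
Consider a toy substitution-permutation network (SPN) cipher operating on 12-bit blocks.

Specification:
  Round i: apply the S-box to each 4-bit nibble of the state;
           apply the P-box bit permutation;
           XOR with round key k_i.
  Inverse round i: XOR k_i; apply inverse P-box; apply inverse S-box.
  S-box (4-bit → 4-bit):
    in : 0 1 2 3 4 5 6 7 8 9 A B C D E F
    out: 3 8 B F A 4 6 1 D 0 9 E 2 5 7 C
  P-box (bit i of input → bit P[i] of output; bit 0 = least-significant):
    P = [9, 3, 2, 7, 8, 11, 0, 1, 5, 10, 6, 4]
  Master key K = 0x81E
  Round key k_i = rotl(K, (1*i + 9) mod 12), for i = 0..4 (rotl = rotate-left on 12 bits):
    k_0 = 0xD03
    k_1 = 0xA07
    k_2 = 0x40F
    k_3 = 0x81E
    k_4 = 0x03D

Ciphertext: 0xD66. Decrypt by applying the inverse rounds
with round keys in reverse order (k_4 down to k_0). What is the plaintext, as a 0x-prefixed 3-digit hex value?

0xE48

s_0 = ciphertext = 0xD66
s_1 = InvRound(s_0, k_4) = 0xB3C
s_2 = InvRound(s_1, k_3) = 0x7A7
s_3 = InvRound(s_2, k_2) = 0x772
s_4 = InvRound(s_3, k_1) = 0x3E5
s_5 = InvRound(s_4, k_0) = 0xE48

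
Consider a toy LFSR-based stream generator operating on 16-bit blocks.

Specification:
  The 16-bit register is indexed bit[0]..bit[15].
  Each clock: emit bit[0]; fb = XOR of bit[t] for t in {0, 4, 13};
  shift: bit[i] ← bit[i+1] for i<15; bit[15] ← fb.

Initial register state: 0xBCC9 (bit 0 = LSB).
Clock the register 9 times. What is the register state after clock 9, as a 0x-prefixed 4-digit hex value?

0x805E

reg_0 = 0xBCC9
clock 1: out=1, reg = 0x5E64
clock 2: out=0, reg = 0x2F32
clock 3: out=0, reg = 0x1799
clock 4: out=1, reg = 0x0BCC
clock 5: out=0, reg = 0x05E6
clock 6: out=0, reg = 0x02F3
clock 7: out=1, reg = 0x0179
clock 8: out=1, reg = 0x00BC
clock 9: out=0, reg = 0x805E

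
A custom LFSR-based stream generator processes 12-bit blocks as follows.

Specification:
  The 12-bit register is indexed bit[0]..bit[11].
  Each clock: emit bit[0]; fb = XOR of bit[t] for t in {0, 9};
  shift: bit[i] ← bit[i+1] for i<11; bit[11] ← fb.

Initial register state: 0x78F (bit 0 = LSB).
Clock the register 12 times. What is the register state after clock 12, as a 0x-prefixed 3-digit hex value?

0x0EC

reg_0 = 0x78F
clock 1: out=1, reg = 0x3C7
clock 2: out=1, reg = 0x1E3
clock 3: out=1, reg = 0x8F1
clock 4: out=1, reg = 0xC78
clock 5: out=0, reg = 0x63C
clock 6: out=0, reg = 0xB1E
clock 7: out=0, reg = 0xD8F
clock 8: out=1, reg = 0xEC7
clock 9: out=1, reg = 0x763
clock 10: out=1, reg = 0x3B1
clock 11: out=1, reg = 0x1D8
clock 12: out=0, reg = 0x0EC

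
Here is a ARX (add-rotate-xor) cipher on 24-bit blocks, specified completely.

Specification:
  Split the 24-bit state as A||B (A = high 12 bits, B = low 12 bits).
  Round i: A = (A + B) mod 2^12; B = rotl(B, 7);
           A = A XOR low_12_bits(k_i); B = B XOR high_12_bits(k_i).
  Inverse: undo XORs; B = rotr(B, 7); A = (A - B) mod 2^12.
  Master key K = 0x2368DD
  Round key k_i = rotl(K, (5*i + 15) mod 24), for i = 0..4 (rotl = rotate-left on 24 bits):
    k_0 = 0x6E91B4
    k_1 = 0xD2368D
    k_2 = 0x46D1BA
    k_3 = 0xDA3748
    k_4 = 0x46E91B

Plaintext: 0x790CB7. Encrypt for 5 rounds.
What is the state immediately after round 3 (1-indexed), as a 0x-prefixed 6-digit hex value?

s_0 = plaintext = 0x790CB7
s_1 = Round(s_0, k_0) = 0x5F3D0C
s_2 = Round(s_1, k_1) = 0x472B4B
s_3 = Round(s_2, k_2) = 0xE071B7
s_4 = Round(s_3, k_3) = 0x8F662E
s_5 = Round(s_4, k_4) = 0x63F35F

0xE071B7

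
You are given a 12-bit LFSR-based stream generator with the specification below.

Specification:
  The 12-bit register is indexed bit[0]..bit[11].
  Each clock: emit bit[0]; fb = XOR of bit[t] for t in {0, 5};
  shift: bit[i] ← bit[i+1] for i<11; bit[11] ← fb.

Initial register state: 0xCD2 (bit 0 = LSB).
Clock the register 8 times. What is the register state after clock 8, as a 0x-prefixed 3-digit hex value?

0xB4C

reg_0 = 0xCD2
clock 1: out=0, reg = 0x669
clock 2: out=1, reg = 0x334
clock 3: out=0, reg = 0x99A
clock 4: out=0, reg = 0x4CD
clock 5: out=1, reg = 0xA66
clock 6: out=0, reg = 0xD33
clock 7: out=1, reg = 0x699
clock 8: out=1, reg = 0xB4C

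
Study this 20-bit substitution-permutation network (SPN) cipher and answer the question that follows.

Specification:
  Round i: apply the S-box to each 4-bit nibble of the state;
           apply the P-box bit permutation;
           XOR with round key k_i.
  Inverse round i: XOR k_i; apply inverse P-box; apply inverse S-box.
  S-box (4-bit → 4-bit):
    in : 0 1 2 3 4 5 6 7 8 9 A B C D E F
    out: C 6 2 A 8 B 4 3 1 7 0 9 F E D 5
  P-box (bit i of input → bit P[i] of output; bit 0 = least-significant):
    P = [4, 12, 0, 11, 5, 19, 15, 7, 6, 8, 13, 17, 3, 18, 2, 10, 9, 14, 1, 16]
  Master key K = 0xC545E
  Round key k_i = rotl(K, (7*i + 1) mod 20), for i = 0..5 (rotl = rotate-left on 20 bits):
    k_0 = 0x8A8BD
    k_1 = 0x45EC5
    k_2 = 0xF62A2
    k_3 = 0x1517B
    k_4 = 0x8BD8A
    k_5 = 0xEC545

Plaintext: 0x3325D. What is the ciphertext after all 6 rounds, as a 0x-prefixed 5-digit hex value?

s_0 = plaintext = 0x3325D
s_1 = Round(s_0, k_0) = 0x5F51C
s_2 = Round(s_1, k_1) = 0xF8598
s_3 = Round(s_2, k_2) = 0x5E1D8
s_4 = Round(s_3, k_3) = 0x8B6E7
s_5 = Round(s_4, k_4) = 0x80B32
s_6 = Round(s_5, k_5) = 0x4D381

0x4D381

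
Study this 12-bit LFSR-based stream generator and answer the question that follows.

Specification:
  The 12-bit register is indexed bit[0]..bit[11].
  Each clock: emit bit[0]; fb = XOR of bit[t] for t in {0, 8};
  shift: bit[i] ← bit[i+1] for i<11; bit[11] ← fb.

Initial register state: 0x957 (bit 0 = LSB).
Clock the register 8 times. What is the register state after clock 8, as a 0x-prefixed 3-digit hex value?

reg_0 = 0x957
clock 1: out=1, reg = 0x4AB
clock 2: out=1, reg = 0xA55
clock 3: out=1, reg = 0xD2A
clock 4: out=0, reg = 0xE95
clock 5: out=1, reg = 0xF4A
clock 6: out=0, reg = 0xFA5
clock 7: out=1, reg = 0x7D2
clock 8: out=0, reg = 0xBE9

0xBE9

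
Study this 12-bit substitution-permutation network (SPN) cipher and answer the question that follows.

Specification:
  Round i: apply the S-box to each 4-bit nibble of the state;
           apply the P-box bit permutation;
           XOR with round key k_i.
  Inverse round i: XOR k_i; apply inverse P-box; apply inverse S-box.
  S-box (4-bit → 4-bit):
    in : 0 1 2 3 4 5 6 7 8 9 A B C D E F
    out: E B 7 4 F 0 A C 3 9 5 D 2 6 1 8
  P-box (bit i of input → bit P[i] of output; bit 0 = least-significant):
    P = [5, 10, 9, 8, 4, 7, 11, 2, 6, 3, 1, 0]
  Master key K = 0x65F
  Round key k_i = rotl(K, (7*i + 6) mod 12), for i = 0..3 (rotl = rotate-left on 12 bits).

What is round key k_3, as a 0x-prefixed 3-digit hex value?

K = 0x65F
k_0 = rotl(K, (7*0+6) mod 12) = rotl(K, 6) = 0x7D9
k_1 = rotl(K, (7*1+6) mod 12) = rotl(K, 1) = 0xCBE
k_2 = rotl(K, (7*2+6) mod 12) = rotl(K, 8) = 0xF65
k_3 = rotl(K, (7*3+6) mod 12) = rotl(K, 3) = 0x2FB

0x2FB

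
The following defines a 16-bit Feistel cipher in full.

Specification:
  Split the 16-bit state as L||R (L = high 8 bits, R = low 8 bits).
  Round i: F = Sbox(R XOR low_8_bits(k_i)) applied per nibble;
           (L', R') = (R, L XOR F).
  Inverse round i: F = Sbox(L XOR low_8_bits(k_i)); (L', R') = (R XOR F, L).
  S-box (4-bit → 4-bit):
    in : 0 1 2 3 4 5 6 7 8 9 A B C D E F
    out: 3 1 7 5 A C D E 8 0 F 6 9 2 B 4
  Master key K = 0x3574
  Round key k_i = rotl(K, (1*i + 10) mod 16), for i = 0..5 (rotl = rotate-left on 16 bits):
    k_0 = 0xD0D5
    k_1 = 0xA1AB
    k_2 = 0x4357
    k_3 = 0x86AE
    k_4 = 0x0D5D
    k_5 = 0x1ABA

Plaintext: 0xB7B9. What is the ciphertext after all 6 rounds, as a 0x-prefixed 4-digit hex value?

0xB460

s_0 = plaintext = 0xB7B9
s_1 = Round(s_0, k_0) = 0xB96E
s_2 = Round(s_1, k_1) = 0x6E25
s_3 = Round(s_2, k_2) = 0x2589
s_4 = Round(s_3, k_3) = 0x895B
s_5 = Round(s_4, k_4) = 0x5BB4
s_6 = Round(s_5, k_5) = 0xB460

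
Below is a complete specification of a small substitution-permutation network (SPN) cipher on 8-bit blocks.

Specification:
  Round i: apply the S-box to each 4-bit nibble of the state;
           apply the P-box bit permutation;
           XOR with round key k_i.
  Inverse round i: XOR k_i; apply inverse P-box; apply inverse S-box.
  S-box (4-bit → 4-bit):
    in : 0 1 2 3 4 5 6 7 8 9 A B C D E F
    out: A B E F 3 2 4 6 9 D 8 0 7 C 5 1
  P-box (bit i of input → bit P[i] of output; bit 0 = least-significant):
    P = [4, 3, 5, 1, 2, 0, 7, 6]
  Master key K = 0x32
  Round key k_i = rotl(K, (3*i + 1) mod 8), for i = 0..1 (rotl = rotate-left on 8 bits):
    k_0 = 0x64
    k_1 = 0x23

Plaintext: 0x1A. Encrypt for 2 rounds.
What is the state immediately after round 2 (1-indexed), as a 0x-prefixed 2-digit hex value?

s_0 = plaintext = 0x1A
s_1 = Round(s_0, k_0) = 0x23
s_2 = Round(s_1, k_1) = 0xD8

0xD8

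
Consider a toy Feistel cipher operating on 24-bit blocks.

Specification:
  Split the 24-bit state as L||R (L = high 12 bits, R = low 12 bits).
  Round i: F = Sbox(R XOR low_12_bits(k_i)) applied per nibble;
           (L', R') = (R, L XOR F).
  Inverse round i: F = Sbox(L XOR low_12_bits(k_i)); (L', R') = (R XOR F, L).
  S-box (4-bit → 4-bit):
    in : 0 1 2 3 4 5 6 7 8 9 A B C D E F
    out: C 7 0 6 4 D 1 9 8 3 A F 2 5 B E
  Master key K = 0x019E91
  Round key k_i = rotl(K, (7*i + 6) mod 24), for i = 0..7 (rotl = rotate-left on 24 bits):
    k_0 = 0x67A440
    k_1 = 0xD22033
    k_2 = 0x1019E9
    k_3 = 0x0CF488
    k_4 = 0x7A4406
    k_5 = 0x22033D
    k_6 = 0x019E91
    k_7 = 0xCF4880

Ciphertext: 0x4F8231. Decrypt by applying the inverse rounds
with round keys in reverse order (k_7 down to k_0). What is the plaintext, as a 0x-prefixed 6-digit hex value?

0x7AFB68

s_0 = ciphertext = 0x4F8231
s_1 = InvRound(s_0, k_7) = 0x0A94F8
s_2 = InvRound(s_1, k_6) = 0xF900A9
s_3 = InvRound(s_2, k_5) = 0x20CF90
s_4 = InvRound(s_3, k_4) = 0xE5A20C
s_5 = InvRound(s_4, k_3) = 0x85CE5A
s_6 = InvRound(s_5, k_2) = 0x9A785C
s_7 = InvRound(s_6, k_1) = 0xB689A7
s_8 = InvRound(s_7, k_0) = 0x7AFB68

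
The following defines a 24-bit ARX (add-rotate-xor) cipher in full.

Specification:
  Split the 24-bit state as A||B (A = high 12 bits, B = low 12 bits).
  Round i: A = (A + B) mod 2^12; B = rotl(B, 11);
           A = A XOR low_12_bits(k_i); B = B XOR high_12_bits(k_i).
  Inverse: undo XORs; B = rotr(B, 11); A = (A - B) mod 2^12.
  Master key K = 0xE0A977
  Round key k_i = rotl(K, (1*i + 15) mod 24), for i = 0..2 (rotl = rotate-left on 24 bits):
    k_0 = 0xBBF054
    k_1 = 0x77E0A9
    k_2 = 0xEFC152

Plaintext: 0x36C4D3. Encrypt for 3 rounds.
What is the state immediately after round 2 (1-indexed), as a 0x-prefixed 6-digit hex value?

0xAE8795

s_0 = plaintext = 0x36C4D3
s_1 = Round(s_0, k_0) = 0x86B1D6
s_2 = Round(s_1, k_1) = 0xAE8795
s_3 = Round(s_2, k_2) = 0x32F536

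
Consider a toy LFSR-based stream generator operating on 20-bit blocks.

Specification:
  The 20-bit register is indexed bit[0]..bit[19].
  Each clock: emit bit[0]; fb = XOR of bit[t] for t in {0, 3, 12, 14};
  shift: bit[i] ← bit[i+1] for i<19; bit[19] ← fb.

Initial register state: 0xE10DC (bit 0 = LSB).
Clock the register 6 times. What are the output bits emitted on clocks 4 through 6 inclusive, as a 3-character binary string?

reg_0 = 0xE10DC
clock 1: out=0, reg = 0x7086E
clock 2: out=0, reg = 0xB8437
clock 3: out=1, reg = 0xDC21B
clock 4: out=1, reg = 0xEE10D
clock 5: out=1, reg = 0xF7086
clock 6: out=0, reg = 0x7B843

110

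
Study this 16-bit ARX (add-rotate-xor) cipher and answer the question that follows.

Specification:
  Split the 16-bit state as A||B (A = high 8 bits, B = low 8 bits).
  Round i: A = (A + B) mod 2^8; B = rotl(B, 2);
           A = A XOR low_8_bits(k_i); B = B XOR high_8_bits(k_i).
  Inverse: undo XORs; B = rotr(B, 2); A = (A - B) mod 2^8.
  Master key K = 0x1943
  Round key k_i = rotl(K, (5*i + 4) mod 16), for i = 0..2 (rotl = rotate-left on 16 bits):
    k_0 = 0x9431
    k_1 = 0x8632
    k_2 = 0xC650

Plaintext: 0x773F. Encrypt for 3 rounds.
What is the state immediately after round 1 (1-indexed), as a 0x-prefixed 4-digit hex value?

s_0 = plaintext = 0x773F
s_1 = Round(s_0, k_0) = 0x8768
s_2 = Round(s_1, k_1) = 0xDD27
s_3 = Round(s_2, k_2) = 0x545A

0x8768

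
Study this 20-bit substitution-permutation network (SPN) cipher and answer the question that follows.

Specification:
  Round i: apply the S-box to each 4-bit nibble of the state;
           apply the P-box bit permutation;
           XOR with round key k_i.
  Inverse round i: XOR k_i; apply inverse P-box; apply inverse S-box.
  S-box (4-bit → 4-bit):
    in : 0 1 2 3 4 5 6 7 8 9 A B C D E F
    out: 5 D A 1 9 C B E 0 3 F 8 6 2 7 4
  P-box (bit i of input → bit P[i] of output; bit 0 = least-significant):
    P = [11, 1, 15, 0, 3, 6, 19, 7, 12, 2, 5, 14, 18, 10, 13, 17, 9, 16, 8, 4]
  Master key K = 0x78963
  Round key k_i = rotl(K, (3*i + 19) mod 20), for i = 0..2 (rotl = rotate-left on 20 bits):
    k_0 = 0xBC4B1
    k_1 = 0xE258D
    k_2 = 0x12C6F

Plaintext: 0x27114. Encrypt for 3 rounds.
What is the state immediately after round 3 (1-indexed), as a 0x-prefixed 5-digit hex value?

0x3FA7A

s_0 = plaintext = 0x27114
s_1 = Round(s_0, k_0) = 0x0B808
s_2 = Round(s_1, k_1) = 0x42685
s_3 = Round(s_2, k_2) = 0x3FA7A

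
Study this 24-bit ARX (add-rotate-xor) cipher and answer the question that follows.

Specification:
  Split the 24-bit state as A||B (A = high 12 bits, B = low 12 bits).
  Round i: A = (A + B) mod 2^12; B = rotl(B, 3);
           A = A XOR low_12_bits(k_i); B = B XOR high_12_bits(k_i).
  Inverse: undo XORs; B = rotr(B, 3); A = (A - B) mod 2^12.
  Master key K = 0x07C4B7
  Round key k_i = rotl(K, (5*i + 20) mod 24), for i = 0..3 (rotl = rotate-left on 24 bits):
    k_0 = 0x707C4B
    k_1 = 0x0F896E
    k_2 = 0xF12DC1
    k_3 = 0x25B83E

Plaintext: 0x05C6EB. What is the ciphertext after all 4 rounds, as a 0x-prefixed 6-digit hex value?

0x18CCC4

s_0 = plaintext = 0x05C6EB
s_1 = Round(s_0, k_0) = 0xB0C05C
s_2 = Round(s_1, k_1) = 0x206218
s_3 = Round(s_2, k_2) = 0x9DFFD3
s_4 = Round(s_3, k_3) = 0x18CCC4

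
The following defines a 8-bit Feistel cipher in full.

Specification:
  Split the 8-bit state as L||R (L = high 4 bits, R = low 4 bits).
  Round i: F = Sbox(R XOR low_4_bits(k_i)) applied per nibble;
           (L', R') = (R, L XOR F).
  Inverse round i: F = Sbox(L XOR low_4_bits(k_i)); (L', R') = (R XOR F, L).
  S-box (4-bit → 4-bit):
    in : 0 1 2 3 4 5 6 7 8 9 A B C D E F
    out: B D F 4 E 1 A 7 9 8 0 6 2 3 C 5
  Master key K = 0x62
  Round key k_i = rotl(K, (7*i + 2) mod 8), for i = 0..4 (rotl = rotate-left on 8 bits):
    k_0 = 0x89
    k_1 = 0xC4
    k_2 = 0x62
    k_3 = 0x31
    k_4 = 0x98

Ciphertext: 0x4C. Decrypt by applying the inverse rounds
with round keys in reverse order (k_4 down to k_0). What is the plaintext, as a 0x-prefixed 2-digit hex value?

0x4D

s_0 = ciphertext = 0x4C
s_1 = InvRound(s_0, k_4) = 0xE4
s_2 = InvRound(s_1, k_3) = 0x1E
s_3 = InvRound(s_2, k_2) = 0xA1
s_4 = InvRound(s_3, k_1) = 0xDA
s_5 = InvRound(s_4, k_0) = 0x4D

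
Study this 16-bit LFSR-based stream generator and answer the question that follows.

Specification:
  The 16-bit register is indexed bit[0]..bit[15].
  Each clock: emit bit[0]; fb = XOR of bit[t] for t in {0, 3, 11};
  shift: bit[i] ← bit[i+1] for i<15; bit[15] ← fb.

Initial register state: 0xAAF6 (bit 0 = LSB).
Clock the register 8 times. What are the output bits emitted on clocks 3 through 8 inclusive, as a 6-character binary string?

reg_0 = 0xAAF6
clock 1: out=0, reg = 0xD57B
clock 2: out=1, reg = 0x6ABD
clock 3: out=1, reg = 0xB55E
clock 4: out=0, reg = 0xDAAF
clock 5: out=1, reg = 0xED57
clock 6: out=1, reg = 0x76AB
clock 7: out=1, reg = 0x3B55
clock 8: out=1, reg = 0x1DAA

101111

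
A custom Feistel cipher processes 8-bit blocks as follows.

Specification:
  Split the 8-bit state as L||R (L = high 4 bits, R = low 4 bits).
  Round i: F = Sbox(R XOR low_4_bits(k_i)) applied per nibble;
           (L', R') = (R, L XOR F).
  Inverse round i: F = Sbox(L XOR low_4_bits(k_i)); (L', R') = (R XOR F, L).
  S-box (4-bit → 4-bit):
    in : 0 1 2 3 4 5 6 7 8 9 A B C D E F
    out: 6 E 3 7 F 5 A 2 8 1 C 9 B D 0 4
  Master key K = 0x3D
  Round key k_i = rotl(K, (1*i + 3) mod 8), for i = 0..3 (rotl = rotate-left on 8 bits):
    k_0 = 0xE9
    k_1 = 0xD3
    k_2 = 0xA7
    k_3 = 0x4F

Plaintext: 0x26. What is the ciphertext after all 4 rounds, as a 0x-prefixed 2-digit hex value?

0x99

s_0 = plaintext = 0x26
s_1 = Round(s_0, k_0) = 0x66
s_2 = Round(s_1, k_1) = 0x63
s_3 = Round(s_2, k_2) = 0x39
s_4 = Round(s_3, k_3) = 0x99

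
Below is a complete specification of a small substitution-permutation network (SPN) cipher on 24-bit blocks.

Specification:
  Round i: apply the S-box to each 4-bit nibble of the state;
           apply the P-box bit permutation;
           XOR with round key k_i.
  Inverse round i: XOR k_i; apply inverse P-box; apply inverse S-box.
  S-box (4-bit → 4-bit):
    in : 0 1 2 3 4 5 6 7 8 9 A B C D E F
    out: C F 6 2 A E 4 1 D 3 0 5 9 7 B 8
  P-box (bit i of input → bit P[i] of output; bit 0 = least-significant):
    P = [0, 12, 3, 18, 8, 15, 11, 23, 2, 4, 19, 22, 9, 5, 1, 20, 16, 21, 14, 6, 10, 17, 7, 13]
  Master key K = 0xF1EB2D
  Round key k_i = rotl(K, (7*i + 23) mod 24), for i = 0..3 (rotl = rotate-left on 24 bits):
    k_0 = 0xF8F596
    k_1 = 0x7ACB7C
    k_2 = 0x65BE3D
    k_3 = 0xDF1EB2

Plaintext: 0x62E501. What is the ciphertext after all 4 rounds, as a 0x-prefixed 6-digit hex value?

0x79ED83

s_0 = plaintext = 0x62E501
s_1 = Round(s_0, k_0) = 0x04AF2F
s_2 = Round(s_1, k_1) = 0x1E63BC
s_3 = Round(s_2, k_2) = 0x4293EE
s_4 = Round(s_3, k_3) = 0x79ED83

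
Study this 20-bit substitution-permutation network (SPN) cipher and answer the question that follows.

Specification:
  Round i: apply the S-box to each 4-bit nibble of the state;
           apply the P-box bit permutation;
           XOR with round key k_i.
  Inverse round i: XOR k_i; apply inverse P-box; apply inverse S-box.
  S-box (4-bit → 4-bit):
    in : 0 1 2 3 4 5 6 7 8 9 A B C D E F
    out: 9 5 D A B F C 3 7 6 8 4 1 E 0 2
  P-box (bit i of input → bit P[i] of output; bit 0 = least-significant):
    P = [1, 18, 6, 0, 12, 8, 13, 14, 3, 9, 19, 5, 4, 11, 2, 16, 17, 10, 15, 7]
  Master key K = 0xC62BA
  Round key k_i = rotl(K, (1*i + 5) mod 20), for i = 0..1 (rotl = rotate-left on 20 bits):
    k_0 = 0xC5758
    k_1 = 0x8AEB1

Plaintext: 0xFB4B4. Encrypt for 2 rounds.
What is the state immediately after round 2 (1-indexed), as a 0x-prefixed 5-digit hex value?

s_0 = plaintext = 0xFB4B4
s_1 = Round(s_0, k_0) = 0x87177
s_2 = Round(s_1, k_1) = 0x633AB

0x633AB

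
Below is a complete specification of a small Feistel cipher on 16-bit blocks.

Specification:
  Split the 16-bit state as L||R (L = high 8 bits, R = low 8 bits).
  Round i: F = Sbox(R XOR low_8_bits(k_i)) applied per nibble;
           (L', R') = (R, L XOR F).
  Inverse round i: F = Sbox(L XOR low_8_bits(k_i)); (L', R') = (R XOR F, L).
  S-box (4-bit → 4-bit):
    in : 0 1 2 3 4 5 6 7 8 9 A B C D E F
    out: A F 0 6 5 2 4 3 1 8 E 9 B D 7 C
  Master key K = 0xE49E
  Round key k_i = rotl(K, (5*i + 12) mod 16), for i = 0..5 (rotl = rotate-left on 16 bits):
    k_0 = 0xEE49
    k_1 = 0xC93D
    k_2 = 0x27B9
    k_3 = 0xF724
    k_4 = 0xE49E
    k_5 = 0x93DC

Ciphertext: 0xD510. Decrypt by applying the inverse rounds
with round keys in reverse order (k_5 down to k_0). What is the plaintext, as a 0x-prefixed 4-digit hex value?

s_0 = ciphertext = 0xD510
s_1 = InvRound(s_0, k_5) = 0xB8D5
s_2 = InvRound(s_1, k_4) = 0xD1B8
s_3 = InvRound(s_2, k_3) = 0x7AD1
s_4 = InvRound(s_3, k_2) = 0x677A
s_5 = InvRound(s_4, k_1) = 0x5467
s_6 = InvRound(s_5, k_0) = 0x9A54

0x9A54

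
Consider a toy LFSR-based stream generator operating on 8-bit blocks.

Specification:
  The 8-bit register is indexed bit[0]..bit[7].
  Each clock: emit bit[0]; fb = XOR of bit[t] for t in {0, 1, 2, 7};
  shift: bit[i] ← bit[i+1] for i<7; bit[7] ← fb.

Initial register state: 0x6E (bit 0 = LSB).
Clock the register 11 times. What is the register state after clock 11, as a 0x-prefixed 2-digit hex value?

reg_0 = 0x6E
clock 1: out=0, reg = 0x37
clock 2: out=1, reg = 0x9B
clock 3: out=1, reg = 0xCD
clock 4: out=1, reg = 0xE6
clock 5: out=0, reg = 0xF3
clock 6: out=1, reg = 0xF9
clock 7: out=1, reg = 0x7C
clock 8: out=0, reg = 0xBE
clock 9: out=0, reg = 0xDF
clock 10: out=1, reg = 0x6F
clock 11: out=1, reg = 0xB7

0xB7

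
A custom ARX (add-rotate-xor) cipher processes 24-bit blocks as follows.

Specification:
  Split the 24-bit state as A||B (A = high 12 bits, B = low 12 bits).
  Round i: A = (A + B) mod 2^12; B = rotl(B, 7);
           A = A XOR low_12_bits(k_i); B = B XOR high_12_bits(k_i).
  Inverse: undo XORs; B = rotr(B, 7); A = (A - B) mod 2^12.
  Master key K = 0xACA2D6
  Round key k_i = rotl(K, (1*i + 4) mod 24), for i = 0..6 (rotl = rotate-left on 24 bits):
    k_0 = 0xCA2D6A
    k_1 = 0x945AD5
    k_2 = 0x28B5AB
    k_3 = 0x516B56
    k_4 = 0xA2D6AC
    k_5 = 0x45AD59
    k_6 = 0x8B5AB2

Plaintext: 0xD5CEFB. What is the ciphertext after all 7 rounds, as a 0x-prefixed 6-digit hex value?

s_0 = plaintext = 0xD5CEFB
s_1 = Round(s_0, k_0) = 0x13D155
s_2 = Round(s_1, k_1) = 0x8473CF
s_3 = Round(s_2, k_2) = 0x9BD515
s_4 = Round(s_3, k_3) = 0x584FBE
s_5 = Round(s_4, k_4) = 0x3EE550
s_6 = Round(s_5, k_5) = 0x467C70
s_7 = Round(s_6, k_6) = 0xA650D6

0xA650D6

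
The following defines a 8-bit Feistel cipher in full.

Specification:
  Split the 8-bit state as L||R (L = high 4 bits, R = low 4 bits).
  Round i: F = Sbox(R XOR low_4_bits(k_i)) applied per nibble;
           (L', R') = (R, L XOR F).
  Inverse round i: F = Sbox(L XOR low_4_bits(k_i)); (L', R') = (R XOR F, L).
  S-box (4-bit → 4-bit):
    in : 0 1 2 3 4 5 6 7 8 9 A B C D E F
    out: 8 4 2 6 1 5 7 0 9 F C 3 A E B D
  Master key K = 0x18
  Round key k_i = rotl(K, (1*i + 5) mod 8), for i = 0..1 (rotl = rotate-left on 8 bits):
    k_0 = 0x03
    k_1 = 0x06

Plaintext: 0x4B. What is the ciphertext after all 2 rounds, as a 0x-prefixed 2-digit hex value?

0xD8

s_0 = plaintext = 0x4B
s_1 = Round(s_0, k_0) = 0xBD
s_2 = Round(s_1, k_1) = 0xD8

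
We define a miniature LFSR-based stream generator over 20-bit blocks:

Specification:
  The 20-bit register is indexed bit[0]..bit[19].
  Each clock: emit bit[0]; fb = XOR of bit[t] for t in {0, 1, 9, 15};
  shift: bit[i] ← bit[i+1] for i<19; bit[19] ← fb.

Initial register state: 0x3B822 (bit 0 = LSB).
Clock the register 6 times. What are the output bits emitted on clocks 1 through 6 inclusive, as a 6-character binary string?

reg_0 = 0x3B822
clock 1: out=0, reg = 0x1DC11
clock 2: out=1, reg = 0x0EE08
clock 3: out=0, reg = 0x07704
clock 4: out=0, reg = 0x83B82
clock 5: out=0, reg = 0x41DC1
clock 6: out=1, reg = 0xA0EE0

010001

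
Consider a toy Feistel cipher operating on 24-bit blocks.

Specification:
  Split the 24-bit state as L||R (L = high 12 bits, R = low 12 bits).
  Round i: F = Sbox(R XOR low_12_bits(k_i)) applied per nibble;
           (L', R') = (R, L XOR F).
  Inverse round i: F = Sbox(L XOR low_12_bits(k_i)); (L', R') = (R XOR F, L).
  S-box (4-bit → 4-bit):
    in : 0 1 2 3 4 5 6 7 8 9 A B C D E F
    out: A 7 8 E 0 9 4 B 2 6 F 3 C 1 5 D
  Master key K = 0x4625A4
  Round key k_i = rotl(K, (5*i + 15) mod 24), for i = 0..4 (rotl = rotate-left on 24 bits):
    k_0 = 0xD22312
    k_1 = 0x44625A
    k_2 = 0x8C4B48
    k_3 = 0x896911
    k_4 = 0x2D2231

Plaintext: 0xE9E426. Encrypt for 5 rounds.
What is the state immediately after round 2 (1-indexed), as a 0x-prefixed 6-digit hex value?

0x57EFA6

s_0 = plaintext = 0xE9E426
s_1 = Round(s_0, k_0) = 0x42657E
s_2 = Round(s_1, k_1) = 0x57EFA6
s_3 = Round(s_2, k_2) = 0xFA652B
s_4 = Round(s_3, k_3) = 0x52B349
s_5 = Round(s_4, k_4) = 0x349299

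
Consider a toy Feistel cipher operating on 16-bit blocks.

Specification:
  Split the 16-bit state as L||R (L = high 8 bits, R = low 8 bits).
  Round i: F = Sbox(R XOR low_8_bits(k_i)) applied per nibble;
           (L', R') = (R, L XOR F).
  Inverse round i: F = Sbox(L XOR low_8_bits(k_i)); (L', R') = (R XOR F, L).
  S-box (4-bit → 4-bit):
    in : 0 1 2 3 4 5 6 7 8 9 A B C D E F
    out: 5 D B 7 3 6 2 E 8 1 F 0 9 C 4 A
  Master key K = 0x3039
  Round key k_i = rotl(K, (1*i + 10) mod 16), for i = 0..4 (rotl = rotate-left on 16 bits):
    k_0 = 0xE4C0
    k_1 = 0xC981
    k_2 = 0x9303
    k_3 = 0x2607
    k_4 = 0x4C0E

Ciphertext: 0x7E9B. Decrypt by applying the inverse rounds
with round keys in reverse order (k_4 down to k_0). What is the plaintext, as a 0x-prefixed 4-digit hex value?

0xBBDD

s_0 = ciphertext = 0x7E9B
s_1 = InvRound(s_0, k_4) = 0x7E7E
s_2 = InvRound(s_1, k_3) = 0x9F7E
s_3 = InvRound(s_2, k_2) = 0x679F
s_4 = InvRound(s_3, k_1) = 0xDD67
s_5 = InvRound(s_4, k_0) = 0xBBDD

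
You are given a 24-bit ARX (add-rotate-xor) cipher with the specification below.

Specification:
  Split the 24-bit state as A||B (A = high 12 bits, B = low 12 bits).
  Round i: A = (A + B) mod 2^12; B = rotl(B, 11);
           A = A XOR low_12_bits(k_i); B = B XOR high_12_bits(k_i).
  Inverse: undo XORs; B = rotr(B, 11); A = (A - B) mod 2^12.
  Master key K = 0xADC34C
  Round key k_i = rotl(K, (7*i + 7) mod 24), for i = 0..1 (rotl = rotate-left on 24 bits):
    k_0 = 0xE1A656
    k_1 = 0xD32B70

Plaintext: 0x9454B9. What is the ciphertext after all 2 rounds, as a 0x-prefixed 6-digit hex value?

0x49EF11

s_0 = plaintext = 0x9454B9
s_1 = Round(s_0, k_0) = 0xBA8446
s_2 = Round(s_1, k_1) = 0x49EF11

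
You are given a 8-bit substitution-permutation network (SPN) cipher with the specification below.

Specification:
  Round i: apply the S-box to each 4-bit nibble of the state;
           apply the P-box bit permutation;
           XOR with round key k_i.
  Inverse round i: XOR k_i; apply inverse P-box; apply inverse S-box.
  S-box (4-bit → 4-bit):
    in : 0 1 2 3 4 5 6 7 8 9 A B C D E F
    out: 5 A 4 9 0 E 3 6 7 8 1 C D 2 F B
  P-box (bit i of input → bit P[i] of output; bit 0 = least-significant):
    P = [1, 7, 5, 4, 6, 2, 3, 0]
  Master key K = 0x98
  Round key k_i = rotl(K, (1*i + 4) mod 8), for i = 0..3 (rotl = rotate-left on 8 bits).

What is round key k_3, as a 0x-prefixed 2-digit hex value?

K = 0x98
k_0 = rotl(K, (1*0+4) mod 8) = rotl(K, 4) = 0x89
k_1 = rotl(K, (1*1+4) mod 8) = rotl(K, 5) = 0x13
k_2 = rotl(K, (1*2+4) mod 8) = rotl(K, 6) = 0x26
k_3 = rotl(K, (1*3+4) mod 8) = rotl(K, 7) = 0x4C

0x4C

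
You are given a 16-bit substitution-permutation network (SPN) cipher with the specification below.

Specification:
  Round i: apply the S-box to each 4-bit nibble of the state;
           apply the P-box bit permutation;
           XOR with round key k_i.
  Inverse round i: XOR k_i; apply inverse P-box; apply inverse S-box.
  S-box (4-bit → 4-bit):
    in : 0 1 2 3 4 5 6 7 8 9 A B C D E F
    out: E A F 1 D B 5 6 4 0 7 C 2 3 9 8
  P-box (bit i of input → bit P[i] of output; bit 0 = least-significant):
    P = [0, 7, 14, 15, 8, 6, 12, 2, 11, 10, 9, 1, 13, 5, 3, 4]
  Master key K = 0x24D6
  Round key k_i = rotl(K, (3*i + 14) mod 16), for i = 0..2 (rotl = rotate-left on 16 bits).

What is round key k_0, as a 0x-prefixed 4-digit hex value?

K = 0x24D6
k_0 = rotl(K, (3*0+14) mod 16) = rotl(K, 14) = 0x8935

0x8935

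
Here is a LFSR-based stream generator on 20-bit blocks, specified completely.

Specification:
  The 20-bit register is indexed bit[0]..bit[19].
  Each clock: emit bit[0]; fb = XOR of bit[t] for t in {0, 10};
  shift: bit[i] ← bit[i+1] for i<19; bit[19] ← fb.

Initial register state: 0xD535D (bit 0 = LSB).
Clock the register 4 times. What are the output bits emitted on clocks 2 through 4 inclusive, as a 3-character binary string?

reg_0 = 0xD535D
clock 1: out=1, reg = 0xEA9AE
clock 2: out=0, reg = 0x754D7
clock 3: out=1, reg = 0x3AA6B
clock 4: out=1, reg = 0x9D535

011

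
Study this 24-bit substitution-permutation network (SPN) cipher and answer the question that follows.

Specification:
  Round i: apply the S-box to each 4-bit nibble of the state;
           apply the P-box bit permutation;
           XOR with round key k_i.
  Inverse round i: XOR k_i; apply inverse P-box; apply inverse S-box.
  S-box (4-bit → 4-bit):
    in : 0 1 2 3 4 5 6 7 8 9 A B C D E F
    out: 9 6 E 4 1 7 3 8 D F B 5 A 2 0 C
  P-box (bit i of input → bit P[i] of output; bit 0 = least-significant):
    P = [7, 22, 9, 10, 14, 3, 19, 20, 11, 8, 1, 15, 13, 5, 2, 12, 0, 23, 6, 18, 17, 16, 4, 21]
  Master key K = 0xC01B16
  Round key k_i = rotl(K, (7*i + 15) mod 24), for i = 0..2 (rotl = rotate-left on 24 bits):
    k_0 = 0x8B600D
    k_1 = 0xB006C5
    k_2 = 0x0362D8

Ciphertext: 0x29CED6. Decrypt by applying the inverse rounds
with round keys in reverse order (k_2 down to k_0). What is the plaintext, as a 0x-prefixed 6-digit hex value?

0x1B54B4

s_0 = ciphertext = 0x29CED6
s_1 = InvRound(s_0, k_2) = 0x0EB817
s_2 = InvRound(s_1, k_1) = 0x8208F8
s_3 = InvRound(s_2, k_0) = 0x1B54B4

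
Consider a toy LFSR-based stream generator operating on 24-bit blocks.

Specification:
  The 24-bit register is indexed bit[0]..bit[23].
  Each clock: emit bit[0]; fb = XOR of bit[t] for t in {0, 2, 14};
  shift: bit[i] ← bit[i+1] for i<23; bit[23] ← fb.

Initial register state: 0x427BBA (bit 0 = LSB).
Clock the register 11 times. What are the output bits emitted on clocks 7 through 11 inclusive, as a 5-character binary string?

reg_0 = 0x427BBA
clock 1: out=0, reg = 0xA13DDD
clock 2: out=1, reg = 0x509EEE
clock 3: out=0, reg = 0xA84F77
clock 4: out=1, reg = 0xD427BB
clock 5: out=1, reg = 0xEA13DD
clock 6: out=1, reg = 0x7509EE
clock 7: out=0, reg = 0xBA84F7
clock 8: out=1, reg = 0x5D427B
clock 9: out=1, reg = 0x2EA13D
clock 10: out=1, reg = 0x17509E
clock 11: out=0, reg = 0x0BA84F

01110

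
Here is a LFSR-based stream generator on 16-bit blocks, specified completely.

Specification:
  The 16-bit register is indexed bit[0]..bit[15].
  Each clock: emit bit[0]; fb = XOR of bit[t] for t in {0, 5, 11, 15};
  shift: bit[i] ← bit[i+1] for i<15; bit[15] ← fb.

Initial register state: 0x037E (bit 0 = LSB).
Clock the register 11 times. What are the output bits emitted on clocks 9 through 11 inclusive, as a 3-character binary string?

110

reg_0 = 0x037E
clock 1: out=0, reg = 0x81BF
clock 2: out=1, reg = 0xC0DF
clock 3: out=1, reg = 0x606F
clock 4: out=1, reg = 0x3037
clock 5: out=1, reg = 0x181B
clock 6: out=1, reg = 0x0C0D
clock 7: out=1, reg = 0x0606
clock 8: out=0, reg = 0x0303
clock 9: out=1, reg = 0x8181
clock 10: out=1, reg = 0x40C0
clock 11: out=0, reg = 0x2060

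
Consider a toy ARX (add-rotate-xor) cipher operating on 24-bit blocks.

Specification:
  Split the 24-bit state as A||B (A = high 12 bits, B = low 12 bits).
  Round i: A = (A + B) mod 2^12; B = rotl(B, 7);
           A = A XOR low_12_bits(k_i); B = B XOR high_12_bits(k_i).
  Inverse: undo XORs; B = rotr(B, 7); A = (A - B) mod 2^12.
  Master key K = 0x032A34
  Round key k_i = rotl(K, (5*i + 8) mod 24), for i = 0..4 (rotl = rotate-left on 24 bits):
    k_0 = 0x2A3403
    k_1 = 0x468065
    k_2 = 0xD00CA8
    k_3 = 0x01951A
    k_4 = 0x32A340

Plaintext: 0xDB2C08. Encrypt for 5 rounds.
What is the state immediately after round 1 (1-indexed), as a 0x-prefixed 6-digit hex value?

s_0 = plaintext = 0xDB2C08
s_1 = Round(s_0, k_0) = 0xDB96C3
s_2 = Round(s_1, k_1) = 0x4195DE
s_3 = Round(s_2, k_2) = 0x55F22E
s_4 = Round(s_3, k_3) = 0x297708
s_5 = Round(s_4, k_4) = 0xADF712

0xDB96C3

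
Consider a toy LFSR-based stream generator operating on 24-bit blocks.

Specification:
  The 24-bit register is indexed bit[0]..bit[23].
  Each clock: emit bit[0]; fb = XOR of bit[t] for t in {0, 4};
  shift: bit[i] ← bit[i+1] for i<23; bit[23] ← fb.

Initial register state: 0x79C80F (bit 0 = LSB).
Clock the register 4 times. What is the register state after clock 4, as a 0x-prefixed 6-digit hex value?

reg_0 = 0x79C80F
clock 1: out=1, reg = 0xBCE407
clock 2: out=1, reg = 0xDE7203
clock 3: out=1, reg = 0xEF3901
clock 4: out=1, reg = 0xF79C80

0xF79C80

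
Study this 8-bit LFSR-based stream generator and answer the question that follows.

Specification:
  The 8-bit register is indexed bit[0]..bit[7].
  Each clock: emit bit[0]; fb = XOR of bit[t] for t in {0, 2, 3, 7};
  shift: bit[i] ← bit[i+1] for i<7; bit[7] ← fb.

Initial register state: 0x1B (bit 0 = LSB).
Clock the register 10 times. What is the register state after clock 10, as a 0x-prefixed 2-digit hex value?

0xD2

reg_0 = 0x1B
clock 1: out=1, reg = 0x0D
clock 2: out=1, reg = 0x86
clock 3: out=0, reg = 0x43
clock 4: out=1, reg = 0xA1
clock 5: out=1, reg = 0x50
clock 6: out=0, reg = 0x28
clock 7: out=0, reg = 0x94
clock 8: out=0, reg = 0x4A
clock 9: out=0, reg = 0xA5
clock 10: out=1, reg = 0xD2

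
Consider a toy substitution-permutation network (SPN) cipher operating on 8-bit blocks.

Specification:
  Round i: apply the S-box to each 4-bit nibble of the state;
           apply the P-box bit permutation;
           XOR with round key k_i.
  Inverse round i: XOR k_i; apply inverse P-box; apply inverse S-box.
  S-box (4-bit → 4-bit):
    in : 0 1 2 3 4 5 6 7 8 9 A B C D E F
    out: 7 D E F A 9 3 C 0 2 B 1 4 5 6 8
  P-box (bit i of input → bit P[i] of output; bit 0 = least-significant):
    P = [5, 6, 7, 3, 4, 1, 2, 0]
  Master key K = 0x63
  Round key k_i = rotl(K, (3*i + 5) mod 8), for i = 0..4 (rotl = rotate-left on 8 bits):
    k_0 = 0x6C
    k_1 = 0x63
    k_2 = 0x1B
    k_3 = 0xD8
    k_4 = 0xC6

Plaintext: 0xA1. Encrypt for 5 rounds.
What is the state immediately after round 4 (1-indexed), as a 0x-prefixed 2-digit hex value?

s_0 = plaintext = 0xA1
s_1 = Round(s_0, k_0) = 0xD7
s_2 = Round(s_1, k_1) = 0xFF
s_3 = Round(s_2, k_2) = 0x12
s_4 = Round(s_3, k_3) = 0x05
s_5 = Round(s_4, k_4) = 0xF8

0x05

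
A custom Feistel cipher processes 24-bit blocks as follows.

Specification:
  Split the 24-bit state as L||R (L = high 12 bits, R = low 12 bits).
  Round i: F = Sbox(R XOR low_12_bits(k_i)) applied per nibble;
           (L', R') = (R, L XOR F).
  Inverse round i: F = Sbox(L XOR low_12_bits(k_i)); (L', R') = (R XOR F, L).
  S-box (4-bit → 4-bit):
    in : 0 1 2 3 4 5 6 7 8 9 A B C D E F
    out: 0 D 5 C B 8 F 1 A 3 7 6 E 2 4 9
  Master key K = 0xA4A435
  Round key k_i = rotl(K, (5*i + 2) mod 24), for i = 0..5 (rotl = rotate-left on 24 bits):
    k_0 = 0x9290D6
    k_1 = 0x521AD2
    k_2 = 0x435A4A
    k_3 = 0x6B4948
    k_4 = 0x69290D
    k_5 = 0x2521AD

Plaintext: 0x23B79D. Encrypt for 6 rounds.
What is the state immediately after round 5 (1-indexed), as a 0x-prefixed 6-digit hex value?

0x0A9472

s_0 = plaintext = 0x23B79D
s_1 = Round(s_0, k_0) = 0x79D38D
s_2 = Round(s_1, k_1) = 0x38D414
s_3 = Round(s_2, k_2) = 0x414709
s_4 = Round(s_3, k_3) = 0x7090A9
s_5 = Round(s_4, k_4) = 0x0A9472
s_6 = Round(s_5, k_5) = 0x472880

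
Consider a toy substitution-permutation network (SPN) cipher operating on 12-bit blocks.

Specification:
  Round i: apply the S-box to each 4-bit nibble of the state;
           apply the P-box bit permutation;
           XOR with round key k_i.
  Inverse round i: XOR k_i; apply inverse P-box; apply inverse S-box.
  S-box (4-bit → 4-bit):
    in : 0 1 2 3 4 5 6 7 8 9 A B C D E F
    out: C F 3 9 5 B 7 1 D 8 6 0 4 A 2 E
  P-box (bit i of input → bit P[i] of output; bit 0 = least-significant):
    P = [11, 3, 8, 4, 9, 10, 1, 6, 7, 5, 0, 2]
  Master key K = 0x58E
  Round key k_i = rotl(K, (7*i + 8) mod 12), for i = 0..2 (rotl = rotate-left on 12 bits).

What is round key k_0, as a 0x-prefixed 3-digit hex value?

K = 0x58E
k_0 = rotl(K, (7*0+8) mod 12) = rotl(K, 8) = 0xE58

0xE58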